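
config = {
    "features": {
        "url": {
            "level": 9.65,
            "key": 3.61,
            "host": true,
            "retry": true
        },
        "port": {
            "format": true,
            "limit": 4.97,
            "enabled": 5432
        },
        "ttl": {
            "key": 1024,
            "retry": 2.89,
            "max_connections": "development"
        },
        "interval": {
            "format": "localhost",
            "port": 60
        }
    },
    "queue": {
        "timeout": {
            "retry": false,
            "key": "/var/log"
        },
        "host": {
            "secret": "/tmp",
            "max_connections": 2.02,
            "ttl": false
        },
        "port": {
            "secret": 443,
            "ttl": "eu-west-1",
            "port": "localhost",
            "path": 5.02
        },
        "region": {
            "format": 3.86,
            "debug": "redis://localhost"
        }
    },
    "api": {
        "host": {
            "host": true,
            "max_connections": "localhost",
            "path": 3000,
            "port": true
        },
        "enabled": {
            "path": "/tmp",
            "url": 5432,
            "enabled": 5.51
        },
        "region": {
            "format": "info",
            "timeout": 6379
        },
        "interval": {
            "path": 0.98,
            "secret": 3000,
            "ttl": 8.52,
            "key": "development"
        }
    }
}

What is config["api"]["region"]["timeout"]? 6379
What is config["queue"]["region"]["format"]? 3.86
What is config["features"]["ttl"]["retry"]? 2.89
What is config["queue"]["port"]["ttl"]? "eu-west-1"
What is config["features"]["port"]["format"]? True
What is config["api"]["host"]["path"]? 3000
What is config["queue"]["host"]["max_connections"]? 2.02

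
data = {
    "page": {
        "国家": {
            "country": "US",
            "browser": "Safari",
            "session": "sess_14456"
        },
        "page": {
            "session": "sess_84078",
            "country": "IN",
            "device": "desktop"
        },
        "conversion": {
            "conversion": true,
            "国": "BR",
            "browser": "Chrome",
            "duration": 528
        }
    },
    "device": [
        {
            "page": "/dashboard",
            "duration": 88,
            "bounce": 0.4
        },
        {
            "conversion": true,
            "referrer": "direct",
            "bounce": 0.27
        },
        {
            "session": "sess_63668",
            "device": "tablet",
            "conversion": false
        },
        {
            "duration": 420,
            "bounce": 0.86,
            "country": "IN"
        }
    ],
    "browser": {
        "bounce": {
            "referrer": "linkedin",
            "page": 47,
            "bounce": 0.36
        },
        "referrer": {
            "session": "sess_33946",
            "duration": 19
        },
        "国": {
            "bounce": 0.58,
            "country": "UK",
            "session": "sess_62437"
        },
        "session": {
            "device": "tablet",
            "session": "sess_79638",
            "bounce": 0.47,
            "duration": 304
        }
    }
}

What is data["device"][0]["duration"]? 88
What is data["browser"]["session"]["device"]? "tablet"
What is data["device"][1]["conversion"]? True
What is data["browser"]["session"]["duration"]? 304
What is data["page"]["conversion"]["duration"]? 528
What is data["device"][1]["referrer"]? "direct"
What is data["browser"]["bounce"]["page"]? 47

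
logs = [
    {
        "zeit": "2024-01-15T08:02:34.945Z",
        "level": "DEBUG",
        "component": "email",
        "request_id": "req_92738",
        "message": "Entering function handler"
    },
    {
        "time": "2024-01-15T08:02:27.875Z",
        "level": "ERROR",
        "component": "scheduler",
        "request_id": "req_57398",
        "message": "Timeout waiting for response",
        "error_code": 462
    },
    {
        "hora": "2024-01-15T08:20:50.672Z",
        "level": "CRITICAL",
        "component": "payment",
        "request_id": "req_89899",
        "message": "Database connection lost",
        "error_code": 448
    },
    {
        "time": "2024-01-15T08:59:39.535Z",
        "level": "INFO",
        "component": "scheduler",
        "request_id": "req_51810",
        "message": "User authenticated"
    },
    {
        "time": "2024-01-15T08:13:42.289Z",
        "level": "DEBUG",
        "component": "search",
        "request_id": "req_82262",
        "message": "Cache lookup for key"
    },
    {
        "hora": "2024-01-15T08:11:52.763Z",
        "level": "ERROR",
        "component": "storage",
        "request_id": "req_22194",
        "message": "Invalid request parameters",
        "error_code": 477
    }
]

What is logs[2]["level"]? "CRITICAL"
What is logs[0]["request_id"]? "req_92738"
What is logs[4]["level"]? "DEBUG"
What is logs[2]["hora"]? "2024-01-15T08:20:50.672Z"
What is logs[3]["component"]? "scheduler"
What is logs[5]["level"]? "ERROR"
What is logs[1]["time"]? "2024-01-15T08:02:27.875Z"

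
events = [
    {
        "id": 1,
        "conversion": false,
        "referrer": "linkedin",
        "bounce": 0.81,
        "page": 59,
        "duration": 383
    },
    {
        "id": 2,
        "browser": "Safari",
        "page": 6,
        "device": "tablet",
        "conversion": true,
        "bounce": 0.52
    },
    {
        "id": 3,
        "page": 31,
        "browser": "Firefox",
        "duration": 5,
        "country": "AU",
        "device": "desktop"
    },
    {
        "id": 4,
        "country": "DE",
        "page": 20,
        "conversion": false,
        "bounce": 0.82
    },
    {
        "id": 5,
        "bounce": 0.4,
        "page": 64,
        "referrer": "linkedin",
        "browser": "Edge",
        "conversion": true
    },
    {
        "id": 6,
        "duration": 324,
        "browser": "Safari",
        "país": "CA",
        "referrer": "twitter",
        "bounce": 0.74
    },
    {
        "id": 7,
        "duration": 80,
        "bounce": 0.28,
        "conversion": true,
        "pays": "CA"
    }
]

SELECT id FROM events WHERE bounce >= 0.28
[1, 2, 4, 5, 6, 7]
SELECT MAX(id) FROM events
7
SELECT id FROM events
[1, 2, 3, 4, 5, 6, 7]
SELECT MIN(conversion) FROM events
False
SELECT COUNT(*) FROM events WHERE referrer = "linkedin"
2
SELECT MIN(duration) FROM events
5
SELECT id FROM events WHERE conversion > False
[2, 5, 7]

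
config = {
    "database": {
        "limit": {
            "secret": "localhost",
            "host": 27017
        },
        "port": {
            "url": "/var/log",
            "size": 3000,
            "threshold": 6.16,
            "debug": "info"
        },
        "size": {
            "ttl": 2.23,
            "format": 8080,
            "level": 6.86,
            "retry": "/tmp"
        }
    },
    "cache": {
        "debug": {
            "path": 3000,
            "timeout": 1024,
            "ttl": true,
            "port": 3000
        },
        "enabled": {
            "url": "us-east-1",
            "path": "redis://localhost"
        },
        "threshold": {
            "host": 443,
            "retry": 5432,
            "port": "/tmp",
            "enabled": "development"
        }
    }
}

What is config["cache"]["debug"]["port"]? 3000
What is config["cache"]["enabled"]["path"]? "redis://localhost"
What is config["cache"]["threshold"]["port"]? "/tmp"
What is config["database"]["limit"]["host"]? 27017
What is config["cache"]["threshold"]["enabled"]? "development"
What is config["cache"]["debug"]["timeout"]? 1024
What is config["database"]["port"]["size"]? 3000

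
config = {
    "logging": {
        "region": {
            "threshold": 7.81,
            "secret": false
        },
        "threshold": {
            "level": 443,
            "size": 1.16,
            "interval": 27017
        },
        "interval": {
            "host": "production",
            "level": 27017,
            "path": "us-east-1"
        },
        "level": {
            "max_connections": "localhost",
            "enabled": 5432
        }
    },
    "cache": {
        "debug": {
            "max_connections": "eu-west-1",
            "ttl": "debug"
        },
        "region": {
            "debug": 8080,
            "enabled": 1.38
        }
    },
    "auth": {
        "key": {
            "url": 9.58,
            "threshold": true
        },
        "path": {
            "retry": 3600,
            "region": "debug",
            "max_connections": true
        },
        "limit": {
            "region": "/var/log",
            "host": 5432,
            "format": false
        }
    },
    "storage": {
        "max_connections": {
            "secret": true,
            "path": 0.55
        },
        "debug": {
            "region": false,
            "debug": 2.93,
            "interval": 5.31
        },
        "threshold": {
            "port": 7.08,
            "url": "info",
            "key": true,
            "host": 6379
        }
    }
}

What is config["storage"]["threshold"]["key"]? True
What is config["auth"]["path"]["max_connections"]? True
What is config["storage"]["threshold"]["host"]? 6379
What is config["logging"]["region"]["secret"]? False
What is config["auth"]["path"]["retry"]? 3600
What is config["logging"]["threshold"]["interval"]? 27017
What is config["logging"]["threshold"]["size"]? 1.16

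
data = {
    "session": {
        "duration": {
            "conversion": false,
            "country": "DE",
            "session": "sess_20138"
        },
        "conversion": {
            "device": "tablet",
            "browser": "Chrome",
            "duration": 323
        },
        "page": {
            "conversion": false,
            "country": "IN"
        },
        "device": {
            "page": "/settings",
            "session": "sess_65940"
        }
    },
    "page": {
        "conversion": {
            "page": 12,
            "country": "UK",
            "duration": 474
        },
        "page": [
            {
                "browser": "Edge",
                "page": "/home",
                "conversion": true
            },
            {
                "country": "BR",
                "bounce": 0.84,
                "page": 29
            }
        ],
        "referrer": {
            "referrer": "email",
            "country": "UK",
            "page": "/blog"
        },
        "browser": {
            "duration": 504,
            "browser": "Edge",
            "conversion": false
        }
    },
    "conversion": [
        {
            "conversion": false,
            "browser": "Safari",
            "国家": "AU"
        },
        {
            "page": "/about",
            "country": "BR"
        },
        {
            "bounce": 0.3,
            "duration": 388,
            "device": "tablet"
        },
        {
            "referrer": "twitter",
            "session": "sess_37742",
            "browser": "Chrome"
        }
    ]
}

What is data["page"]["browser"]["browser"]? "Edge"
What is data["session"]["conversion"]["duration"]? 323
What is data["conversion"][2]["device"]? "tablet"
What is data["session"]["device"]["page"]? "/settings"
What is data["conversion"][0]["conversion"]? False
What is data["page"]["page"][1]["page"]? 29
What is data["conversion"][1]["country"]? "BR"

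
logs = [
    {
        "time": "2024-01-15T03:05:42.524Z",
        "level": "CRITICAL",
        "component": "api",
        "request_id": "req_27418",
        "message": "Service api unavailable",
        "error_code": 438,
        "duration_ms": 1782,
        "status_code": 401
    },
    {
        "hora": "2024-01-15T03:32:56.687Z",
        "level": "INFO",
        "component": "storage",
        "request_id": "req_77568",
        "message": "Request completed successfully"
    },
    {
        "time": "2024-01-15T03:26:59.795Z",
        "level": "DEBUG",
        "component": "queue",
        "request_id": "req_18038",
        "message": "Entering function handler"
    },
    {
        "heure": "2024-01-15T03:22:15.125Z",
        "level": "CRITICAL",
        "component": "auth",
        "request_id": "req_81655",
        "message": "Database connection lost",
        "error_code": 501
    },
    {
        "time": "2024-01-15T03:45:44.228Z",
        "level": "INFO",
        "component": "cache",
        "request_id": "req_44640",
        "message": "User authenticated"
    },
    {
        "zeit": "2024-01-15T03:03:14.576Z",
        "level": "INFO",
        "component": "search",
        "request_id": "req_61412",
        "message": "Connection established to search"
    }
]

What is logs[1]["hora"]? "2024-01-15T03:32:56.687Z"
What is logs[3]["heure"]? "2024-01-15T03:22:15.125Z"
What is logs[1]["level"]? "INFO"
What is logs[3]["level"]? "CRITICAL"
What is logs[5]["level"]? "INFO"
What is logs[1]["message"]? "Request completed successfully"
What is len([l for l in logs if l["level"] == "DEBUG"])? 1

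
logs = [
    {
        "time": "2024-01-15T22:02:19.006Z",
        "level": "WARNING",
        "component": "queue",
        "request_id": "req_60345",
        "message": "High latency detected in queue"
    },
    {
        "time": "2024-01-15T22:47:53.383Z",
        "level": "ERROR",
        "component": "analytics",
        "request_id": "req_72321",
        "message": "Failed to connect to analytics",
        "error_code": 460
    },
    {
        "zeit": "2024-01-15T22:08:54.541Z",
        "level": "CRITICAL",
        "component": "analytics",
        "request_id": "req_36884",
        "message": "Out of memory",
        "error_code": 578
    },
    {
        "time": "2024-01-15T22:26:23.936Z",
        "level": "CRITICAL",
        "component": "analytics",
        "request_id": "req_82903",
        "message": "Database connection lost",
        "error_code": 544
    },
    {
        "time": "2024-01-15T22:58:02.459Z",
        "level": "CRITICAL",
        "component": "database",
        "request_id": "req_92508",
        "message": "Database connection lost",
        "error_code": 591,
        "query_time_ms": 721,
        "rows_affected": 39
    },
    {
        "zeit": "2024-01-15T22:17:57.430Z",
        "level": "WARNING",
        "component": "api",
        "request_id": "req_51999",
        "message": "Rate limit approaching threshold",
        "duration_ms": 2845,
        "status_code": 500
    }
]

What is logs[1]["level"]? "ERROR"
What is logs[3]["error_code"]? 544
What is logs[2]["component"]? "analytics"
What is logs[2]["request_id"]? "req_36884"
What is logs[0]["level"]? "WARNING"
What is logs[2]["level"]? "CRITICAL"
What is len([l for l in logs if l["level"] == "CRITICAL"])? 3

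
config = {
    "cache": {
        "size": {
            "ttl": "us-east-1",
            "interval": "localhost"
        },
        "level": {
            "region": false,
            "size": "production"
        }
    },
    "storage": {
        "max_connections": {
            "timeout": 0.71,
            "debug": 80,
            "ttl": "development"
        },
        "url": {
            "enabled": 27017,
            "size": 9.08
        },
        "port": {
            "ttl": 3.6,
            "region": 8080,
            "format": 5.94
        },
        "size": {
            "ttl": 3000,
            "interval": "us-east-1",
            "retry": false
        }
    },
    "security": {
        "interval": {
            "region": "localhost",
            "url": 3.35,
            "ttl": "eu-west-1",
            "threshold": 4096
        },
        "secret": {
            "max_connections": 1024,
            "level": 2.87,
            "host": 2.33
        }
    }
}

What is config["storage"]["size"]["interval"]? "us-east-1"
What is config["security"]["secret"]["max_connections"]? 1024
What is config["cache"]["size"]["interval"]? "localhost"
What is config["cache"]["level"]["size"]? "production"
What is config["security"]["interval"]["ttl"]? "eu-west-1"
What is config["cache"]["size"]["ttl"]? "us-east-1"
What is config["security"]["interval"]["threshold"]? 4096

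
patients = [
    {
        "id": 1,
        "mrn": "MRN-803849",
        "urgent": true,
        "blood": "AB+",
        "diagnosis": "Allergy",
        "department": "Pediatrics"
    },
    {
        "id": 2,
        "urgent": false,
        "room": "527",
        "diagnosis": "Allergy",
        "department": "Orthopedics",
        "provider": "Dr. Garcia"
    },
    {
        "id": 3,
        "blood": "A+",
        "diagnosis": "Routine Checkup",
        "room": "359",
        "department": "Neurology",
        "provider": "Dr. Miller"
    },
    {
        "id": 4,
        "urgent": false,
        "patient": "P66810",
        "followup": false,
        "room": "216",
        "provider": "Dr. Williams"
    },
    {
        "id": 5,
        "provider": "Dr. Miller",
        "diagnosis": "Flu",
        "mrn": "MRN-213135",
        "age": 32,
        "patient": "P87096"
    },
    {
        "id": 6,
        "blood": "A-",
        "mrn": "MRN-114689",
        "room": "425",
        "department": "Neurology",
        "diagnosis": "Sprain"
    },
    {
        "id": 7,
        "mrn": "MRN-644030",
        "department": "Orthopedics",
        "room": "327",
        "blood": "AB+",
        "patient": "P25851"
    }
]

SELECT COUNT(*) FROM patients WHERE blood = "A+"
1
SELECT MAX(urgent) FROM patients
True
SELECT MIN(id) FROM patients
1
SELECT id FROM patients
[1, 2, 3, 4, 5, 6, 7]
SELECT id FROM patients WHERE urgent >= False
[1, 2, 4]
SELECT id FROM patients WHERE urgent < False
[]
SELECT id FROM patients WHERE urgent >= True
[1]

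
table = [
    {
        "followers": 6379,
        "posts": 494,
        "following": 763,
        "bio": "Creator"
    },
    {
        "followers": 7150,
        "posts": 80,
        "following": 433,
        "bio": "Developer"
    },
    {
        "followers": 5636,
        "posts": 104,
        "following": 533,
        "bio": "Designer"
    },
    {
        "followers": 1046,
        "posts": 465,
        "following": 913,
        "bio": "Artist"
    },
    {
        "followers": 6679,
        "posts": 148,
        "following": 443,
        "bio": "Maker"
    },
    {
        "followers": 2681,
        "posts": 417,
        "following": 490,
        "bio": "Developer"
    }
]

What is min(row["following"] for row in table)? 433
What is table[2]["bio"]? "Designer"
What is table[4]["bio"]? "Maker"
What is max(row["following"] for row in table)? 913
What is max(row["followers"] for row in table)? 7150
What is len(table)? 6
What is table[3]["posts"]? 465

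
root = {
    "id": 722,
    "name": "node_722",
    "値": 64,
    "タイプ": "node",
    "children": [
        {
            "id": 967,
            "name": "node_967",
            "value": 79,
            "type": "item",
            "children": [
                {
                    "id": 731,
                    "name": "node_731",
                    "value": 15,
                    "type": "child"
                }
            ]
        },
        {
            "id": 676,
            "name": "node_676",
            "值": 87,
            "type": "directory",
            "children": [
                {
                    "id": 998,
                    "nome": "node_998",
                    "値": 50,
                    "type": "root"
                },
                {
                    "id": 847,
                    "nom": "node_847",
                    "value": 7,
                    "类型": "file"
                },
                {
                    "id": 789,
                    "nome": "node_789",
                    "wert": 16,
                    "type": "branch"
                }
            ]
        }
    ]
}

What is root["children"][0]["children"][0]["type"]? "child"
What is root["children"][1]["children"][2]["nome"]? "node_789"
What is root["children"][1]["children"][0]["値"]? 50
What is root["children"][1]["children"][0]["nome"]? "node_998"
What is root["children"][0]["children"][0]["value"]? 15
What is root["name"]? "node_722"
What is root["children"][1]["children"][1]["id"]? 847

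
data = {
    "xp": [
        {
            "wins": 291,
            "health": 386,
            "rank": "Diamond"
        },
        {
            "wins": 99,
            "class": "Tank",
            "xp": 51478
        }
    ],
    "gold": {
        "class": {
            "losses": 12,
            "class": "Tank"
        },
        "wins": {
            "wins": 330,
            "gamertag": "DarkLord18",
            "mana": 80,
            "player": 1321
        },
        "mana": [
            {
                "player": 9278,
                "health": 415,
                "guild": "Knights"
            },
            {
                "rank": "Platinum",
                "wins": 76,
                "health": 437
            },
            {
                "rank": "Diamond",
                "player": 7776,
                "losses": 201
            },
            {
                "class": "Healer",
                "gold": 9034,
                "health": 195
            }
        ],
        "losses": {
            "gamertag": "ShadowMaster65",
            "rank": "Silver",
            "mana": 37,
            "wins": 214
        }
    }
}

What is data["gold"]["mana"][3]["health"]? 195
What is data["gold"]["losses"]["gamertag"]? "ShadowMaster65"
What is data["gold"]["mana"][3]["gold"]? 9034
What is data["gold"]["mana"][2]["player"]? 7776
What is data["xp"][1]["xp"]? 51478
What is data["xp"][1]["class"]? "Tank"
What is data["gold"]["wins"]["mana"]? 80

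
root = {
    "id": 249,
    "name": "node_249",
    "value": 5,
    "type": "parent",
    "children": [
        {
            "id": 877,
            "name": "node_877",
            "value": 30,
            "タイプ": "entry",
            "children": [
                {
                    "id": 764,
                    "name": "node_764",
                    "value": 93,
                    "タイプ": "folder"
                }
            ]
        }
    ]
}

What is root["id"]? 249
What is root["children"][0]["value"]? 30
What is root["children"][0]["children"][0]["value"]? 93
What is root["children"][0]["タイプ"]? "entry"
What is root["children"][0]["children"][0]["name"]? "node_764"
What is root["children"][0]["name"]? "node_877"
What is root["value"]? 5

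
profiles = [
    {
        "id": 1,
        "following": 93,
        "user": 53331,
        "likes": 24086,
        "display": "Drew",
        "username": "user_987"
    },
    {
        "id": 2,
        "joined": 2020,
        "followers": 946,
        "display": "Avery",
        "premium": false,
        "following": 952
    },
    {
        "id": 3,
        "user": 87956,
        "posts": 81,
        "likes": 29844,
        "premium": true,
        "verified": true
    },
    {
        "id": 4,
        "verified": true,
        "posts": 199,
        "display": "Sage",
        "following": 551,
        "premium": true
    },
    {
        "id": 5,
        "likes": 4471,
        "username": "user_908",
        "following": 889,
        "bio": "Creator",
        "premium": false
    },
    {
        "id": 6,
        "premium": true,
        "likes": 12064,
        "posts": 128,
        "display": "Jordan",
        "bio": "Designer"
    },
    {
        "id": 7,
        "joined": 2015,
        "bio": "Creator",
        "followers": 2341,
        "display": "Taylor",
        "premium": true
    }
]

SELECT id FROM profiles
[1, 2, 3, 4, 5, 6, 7]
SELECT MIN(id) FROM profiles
1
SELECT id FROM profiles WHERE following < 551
[1]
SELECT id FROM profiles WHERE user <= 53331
[1]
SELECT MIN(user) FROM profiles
53331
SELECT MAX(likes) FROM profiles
29844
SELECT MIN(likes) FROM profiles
4471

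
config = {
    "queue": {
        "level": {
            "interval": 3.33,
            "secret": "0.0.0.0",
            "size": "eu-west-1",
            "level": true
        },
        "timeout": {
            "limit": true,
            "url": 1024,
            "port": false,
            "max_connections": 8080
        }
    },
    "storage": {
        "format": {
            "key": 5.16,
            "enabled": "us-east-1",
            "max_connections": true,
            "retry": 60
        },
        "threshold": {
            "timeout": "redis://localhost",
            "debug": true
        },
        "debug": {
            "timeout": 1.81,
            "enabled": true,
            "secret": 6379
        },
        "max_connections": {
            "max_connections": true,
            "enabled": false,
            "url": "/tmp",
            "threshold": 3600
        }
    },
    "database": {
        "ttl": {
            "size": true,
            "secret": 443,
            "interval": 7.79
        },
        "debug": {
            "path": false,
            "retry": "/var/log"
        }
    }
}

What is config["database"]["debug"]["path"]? False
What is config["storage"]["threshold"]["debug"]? True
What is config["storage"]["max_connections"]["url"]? "/tmp"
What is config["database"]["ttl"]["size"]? True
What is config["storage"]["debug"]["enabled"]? True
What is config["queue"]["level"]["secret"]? "0.0.0.0"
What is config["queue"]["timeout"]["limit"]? True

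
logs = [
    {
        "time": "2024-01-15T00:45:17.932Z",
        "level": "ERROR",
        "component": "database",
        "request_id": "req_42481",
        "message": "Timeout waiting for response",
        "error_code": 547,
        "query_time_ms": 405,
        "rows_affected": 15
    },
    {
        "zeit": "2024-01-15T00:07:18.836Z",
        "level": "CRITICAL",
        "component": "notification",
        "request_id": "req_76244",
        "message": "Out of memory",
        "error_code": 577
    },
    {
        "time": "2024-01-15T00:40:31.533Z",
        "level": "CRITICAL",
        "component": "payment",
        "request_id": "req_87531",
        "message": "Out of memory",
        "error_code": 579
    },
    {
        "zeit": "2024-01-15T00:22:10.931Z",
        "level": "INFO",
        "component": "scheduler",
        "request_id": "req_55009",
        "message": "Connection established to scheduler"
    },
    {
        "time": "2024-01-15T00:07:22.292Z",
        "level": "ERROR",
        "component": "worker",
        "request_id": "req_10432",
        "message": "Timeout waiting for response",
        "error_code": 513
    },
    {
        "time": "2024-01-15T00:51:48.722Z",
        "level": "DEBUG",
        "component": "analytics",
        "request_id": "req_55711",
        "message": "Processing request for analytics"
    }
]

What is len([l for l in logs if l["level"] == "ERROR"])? 2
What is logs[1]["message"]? "Out of memory"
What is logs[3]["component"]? "scheduler"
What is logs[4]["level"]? "ERROR"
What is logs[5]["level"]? "DEBUG"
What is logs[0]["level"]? "ERROR"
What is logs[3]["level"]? "INFO"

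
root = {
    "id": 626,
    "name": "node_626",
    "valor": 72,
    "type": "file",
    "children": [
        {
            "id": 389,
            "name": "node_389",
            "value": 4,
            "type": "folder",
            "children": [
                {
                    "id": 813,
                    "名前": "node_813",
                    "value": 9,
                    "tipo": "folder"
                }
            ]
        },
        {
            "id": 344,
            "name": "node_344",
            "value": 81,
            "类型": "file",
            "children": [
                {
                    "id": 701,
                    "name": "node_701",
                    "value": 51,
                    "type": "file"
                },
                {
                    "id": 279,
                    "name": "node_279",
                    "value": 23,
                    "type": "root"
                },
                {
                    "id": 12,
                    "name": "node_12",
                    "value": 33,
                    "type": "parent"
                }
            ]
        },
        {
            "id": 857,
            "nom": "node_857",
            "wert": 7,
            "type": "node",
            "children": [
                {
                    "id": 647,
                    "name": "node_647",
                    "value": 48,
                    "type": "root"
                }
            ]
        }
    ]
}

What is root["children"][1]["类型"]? "file"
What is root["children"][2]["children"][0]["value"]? 48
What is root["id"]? 626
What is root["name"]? "node_626"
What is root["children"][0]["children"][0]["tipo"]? "folder"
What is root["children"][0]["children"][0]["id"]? 813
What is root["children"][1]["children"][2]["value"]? 33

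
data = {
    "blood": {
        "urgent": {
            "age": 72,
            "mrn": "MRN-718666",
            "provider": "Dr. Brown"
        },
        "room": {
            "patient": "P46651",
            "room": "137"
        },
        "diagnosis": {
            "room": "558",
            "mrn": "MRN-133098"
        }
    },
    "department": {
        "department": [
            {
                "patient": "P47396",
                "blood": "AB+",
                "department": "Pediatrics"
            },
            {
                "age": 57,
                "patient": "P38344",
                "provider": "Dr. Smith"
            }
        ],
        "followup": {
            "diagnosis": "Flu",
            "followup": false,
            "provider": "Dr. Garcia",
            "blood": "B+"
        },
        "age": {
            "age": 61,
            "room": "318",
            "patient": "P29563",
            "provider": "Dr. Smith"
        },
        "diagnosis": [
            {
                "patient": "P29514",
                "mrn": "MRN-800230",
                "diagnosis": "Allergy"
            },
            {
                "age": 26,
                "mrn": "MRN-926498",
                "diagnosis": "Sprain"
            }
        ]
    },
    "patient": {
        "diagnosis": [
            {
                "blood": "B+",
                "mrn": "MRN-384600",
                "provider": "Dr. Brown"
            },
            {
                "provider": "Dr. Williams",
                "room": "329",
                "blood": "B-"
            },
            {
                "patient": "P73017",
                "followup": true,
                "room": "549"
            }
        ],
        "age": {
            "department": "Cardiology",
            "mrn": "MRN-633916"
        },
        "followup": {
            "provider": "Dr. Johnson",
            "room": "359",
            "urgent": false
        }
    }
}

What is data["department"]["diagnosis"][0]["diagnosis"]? "Allergy"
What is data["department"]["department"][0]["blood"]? "AB+"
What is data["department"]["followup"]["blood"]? "B+"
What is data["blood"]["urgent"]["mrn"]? "MRN-718666"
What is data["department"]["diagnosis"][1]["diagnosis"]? "Sprain"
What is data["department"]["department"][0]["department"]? "Pediatrics"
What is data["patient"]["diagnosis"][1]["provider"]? "Dr. Williams"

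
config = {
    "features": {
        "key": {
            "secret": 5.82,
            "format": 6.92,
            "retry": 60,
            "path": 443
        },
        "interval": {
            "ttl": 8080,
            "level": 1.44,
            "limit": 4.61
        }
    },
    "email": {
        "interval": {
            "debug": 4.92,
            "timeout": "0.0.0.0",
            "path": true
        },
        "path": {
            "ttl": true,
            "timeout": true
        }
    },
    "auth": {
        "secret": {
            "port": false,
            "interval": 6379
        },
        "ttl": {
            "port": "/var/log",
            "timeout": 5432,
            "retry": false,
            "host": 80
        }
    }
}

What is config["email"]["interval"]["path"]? True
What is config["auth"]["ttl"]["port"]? "/var/log"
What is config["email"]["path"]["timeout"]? True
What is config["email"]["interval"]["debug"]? 4.92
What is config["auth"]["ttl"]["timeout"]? 5432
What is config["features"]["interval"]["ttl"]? 8080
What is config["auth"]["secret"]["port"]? False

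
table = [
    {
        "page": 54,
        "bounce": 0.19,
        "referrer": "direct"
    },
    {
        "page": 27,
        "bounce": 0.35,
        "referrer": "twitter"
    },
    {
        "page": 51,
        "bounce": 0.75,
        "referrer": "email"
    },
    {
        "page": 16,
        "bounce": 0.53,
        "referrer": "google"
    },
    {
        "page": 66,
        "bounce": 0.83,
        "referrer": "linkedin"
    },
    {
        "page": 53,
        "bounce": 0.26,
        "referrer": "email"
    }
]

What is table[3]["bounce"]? 0.53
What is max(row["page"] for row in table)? 66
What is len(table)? 6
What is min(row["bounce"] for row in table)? 0.19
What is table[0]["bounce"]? 0.19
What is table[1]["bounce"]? 0.35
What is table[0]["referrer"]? "direct"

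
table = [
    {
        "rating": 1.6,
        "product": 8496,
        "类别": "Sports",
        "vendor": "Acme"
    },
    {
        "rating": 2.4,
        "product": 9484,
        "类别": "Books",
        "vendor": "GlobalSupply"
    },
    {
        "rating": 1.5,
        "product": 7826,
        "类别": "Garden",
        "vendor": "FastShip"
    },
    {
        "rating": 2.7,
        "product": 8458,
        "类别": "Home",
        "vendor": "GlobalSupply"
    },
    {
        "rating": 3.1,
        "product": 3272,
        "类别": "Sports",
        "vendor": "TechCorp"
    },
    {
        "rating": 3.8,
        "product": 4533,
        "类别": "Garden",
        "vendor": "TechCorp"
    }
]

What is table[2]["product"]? 7826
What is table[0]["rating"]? 1.6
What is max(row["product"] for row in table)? 9484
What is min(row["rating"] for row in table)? 1.5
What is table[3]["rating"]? 2.7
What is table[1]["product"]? 9484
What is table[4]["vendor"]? "TechCorp"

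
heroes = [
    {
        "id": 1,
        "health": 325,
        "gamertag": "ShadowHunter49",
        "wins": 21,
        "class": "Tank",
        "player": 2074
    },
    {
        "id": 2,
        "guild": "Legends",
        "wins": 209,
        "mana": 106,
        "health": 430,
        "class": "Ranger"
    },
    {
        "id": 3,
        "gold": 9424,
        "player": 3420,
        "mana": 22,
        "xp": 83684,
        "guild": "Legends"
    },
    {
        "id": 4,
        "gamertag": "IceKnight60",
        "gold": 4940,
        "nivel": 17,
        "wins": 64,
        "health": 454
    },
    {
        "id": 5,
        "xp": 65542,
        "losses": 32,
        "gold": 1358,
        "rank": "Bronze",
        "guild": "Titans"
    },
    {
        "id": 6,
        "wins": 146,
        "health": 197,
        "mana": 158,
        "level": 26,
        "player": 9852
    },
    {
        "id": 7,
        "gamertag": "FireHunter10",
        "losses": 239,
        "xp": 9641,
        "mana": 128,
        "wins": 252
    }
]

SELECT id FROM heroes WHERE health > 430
[4]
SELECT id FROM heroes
[1, 2, 3, 4, 5, 6, 7]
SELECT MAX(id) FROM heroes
7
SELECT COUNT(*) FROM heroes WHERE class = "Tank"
1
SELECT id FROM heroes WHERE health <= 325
[1, 6]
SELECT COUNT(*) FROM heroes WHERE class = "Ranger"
1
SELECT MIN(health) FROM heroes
197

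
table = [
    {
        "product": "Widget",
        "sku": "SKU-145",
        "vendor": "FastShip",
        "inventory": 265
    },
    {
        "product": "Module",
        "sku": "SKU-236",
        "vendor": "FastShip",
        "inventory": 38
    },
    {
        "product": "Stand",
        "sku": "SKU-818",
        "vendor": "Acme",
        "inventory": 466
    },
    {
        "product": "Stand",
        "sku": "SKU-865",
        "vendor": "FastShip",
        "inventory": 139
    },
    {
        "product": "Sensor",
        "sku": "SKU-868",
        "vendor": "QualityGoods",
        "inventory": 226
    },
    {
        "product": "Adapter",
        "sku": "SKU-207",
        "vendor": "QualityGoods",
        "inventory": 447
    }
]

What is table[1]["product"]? "Module"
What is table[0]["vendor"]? "FastShip"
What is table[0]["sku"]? "SKU-145"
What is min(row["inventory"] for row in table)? 38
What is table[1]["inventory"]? 38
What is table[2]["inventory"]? 466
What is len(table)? 6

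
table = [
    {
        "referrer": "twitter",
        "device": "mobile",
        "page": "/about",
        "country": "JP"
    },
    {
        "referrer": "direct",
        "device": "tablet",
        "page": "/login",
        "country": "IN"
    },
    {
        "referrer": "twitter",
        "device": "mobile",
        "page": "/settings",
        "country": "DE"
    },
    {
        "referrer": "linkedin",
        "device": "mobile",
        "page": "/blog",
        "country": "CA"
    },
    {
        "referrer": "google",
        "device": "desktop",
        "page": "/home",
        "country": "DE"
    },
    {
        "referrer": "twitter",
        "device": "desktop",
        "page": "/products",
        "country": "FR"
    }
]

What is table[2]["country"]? "DE"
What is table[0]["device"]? "mobile"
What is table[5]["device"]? "desktop"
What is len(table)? 6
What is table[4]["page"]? "/home"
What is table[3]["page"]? "/blog"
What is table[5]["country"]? "FR"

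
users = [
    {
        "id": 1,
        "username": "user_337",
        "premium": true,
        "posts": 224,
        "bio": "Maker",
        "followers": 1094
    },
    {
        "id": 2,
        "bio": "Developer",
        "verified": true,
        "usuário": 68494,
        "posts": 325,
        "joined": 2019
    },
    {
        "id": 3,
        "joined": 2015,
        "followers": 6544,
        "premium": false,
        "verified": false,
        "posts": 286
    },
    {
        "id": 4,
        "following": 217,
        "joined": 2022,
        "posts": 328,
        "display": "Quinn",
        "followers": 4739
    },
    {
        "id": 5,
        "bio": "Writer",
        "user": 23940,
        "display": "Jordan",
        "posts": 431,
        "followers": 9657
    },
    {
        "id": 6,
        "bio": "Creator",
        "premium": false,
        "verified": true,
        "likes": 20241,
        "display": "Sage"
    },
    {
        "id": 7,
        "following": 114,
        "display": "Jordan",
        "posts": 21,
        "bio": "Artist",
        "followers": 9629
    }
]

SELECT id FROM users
[1, 2, 3, 4, 5, 6, 7]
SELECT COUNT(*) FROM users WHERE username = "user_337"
1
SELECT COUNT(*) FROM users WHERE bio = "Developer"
1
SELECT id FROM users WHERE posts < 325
[1, 3, 7]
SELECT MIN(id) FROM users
1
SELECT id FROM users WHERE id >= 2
[2, 3, 4, 5, 6, 7]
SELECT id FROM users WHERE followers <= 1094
[1]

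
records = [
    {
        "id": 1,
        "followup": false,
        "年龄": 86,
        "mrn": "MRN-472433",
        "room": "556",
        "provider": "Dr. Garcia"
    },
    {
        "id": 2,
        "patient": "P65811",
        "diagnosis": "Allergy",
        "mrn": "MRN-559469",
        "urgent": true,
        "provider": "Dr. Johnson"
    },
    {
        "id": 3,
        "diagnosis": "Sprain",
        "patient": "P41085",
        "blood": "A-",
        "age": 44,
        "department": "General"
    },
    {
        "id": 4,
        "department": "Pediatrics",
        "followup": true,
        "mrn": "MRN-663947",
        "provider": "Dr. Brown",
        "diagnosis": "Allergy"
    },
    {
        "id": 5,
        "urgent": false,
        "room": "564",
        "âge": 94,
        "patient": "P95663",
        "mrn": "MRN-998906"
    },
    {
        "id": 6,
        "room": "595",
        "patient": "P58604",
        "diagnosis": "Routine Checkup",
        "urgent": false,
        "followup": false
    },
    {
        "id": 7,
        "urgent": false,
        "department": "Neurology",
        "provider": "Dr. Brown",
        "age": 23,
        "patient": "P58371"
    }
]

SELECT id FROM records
[1, 2, 3, 4, 5, 6, 7]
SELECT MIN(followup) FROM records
False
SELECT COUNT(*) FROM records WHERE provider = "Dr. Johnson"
1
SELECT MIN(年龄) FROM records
86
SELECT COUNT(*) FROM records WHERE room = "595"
1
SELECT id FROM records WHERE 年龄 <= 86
[1]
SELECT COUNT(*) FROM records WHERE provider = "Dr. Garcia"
1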